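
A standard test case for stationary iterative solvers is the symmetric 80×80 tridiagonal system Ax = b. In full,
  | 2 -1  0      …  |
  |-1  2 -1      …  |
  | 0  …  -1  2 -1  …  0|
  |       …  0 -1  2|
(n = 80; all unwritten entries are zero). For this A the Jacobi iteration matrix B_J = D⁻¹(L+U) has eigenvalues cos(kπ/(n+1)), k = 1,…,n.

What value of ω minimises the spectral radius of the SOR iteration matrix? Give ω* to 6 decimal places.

ω* = 1.925344

With n=80, ρ(Jacobi) = cos(π/81) = 0.999248.
root = sin(π/81) = 0.0387754  (since 1−cos² = sin²).
[ω*] 2 ÷ (1 + 0.0387754) = 2 ÷ 1.0387754 = 1.925344.
[ρ_SOR] ω* − 1 = 0.925344.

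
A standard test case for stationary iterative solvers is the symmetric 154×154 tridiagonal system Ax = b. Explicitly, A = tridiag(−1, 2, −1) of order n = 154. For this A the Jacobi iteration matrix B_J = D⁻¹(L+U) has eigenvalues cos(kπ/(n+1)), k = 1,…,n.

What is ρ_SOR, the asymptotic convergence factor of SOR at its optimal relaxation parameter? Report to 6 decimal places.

spectrum of D⁻¹(L+U) = {cos(kπ/155) : 1≤k≤154}; ρ_J = cos(π/155) = 0.999795.
1 − cos²(π/155) = sin²(π/155) ⇒ √(1−ρ_J²) = sin(π/155) = 0.0202670.
ω* = 2/(1 + 0.0202670) = 2/1.0202670 = 1.960271.
ρ_SOR = ω* − 1 = 1.960271 − 1 = 0.960271.

ρ_SOR = 0.960271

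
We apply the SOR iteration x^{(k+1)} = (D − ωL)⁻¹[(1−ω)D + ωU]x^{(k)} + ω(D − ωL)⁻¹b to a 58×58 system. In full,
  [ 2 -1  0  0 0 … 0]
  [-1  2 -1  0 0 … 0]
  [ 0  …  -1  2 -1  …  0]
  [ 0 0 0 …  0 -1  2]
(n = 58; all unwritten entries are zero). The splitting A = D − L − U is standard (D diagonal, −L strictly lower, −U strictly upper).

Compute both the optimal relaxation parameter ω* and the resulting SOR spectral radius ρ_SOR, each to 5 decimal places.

B_J for the 58×58 system has eigenvalues cos(kπ/59); ρ_J = cos(π/59) = 0.99858.
√(1−ρ_J²) simplifies to sin(π/59) = 0.053222.
ω* = 2/(1 + 0.053222) = 2/1.053222 = 1.89893.
At ω = 1.89893 every |λ(B_ω)| = ω−1, so ρ_SOR = 0.89893.

ω* = 1.89893, ρ_SOR = 0.89893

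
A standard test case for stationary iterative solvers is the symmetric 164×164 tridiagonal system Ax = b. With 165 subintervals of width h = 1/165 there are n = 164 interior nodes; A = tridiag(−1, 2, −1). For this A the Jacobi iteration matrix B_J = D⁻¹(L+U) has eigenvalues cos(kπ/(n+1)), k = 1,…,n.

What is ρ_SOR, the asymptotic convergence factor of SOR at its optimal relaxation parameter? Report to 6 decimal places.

ρ_SOR = 0.962634

spectrum of D⁻¹(L+U) = {cos(kπ/165) : 1≤k≤164}; ρ_J = cos(π/165) = 0.999819.
root = sin(π/165) = 0.0190388  (since 1−cos² = sin²).
Young: ω* = 2/(1+√(1−ρ_J²)) = 2/(1+0.0190388) = 2/1.0190388 = 1.962634.
Hence ρ(B_{ω*}) = 1.962634 − 1 = 0.962634.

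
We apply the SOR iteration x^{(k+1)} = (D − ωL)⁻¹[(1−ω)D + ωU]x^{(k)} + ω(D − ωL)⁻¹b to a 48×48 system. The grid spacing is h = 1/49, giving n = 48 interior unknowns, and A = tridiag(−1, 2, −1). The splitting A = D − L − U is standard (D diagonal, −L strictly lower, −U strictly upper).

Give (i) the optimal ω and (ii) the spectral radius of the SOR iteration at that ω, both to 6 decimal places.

With n=48, ρ(Jacobi) = cos(π/49) = 0.997945.
√(1 − cos²(π/49)) = sin(π/49) ≈ 0.0640702.
So ω* = 2/1.0640702 = 1.879575 (Young).
At ω = 1.879575 every |λ(B_ω)| = ω−1, so ρ_SOR = 0.879575.

ω* = 1.879575, ρ_SOR = 0.879575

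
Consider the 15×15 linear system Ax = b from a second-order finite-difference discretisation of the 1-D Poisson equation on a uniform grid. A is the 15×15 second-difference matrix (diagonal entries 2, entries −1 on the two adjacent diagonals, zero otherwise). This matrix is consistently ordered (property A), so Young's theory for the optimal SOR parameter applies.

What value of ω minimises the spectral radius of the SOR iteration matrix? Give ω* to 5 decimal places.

ρ_J = max_k |cos(kπ/16)| = cos(π/16) = 0.98079
√(1−ρ_J²) simplifies to sin(π/16) = 0.195090.
[ω*] 2 ÷ (1 + 0.195090) = 2 ÷ 1.195090 = 1.67351.
ρ_SOR = ω* − 1 = 1.67351 − 1 = 0.67351.

ω* = 1.67351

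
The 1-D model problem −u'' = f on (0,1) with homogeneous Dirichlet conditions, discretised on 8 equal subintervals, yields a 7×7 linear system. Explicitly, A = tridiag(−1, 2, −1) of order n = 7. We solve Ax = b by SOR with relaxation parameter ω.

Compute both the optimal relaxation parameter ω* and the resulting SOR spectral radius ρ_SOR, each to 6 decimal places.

n=7: λ(B_J) = 1 − λ(A)/2 = cos(kπ/8); k=1 gives ρ_J = 0.923880.
1 − cos²(π/8) = sin²(π/8) ⇒ √(1−ρ_J²) = sin(π/8) = 0.3826834.
Young: ω* = 2/(1+√(1−ρ_J²)) = 2/(1+0.3826834) = 2/1.3826834 = 1.446463.
[ρ_SOR] ω* − 1 = 0.446463.

ω* = 1.446463, ρ_SOR = 0.446463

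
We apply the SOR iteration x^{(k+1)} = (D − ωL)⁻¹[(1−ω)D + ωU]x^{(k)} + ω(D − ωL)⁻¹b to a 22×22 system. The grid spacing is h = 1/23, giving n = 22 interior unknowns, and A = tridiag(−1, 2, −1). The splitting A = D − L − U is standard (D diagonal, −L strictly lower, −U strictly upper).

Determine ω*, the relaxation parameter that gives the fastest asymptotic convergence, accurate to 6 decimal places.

With n=22, ρ(Jacobi) = cos(π/23) = 0.990686.
1 − cos²(π/23) = sin²(π/23) ⇒ √(1−ρ_J²) = sin(π/23) = 0.1361666.
Young: ω* = 2/(1+√(1−ρ_J²)) = 2/(1+0.1361666) = 2/1.1361666 = 1.760305.
ρ(B_{ω*}) = ω*−1 = 0.760305

ω* = 1.760305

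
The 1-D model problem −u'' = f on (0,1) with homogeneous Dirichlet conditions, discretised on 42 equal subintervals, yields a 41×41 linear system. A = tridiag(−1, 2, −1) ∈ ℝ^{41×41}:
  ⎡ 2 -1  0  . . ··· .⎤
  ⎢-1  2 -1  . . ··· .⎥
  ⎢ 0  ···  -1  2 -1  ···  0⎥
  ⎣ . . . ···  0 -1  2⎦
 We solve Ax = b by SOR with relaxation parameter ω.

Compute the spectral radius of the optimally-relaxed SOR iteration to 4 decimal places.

ρ_SOR = 0.8609

[ρ_J] n=41: ρ(B_J) = cos(π/(n+1)) = cos(π/42) = 0.9972.
√(1 − cos²(π/42)) = sin(π/42) ≈ 0.07473.
ω* = 2/(1+0.07473) = 1.8609
ρ(B_{ω*}) = ω*−1 = 0.8609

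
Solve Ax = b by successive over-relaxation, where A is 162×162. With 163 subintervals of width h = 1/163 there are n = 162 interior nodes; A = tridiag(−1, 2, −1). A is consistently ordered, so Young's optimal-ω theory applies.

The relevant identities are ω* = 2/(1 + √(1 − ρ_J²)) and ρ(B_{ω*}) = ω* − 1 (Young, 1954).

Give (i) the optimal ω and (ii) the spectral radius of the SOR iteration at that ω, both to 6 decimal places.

[ρ_J] n=162: ρ(B_J) = cos(π/(n+1)) = cos(π/163) = 0.999814.
1 − cos²(π/163) = sin²(π/163) ⇒ √(1−ρ_J²) = sin(π/163) = 0.0192724.
[ω*] 2 ÷ (1 + 0.0192724) = 2 ÷ 1.0192724 = 1.962184.
ρ(B_{ω*}) = ω*−1 = 0.962184

ω* = 1.962184, ρ_SOR = 0.962184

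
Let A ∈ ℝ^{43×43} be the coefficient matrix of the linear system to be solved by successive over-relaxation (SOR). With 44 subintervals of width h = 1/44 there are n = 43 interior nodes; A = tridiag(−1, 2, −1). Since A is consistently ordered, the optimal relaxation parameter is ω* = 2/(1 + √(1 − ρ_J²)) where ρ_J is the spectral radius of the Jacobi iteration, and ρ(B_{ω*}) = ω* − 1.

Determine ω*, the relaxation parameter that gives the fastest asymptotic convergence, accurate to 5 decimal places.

[ρ_J] n=43: ρ(B_J) = cos(π/(n+1)) = cos(π/44) = 0.99745.
root = sin(π/44) = 0.071339  (since 1−cos² = sin²).
Young: ω* = 2/(1+√(1−ρ_J²)) = 2/(1+0.071339) = 2/1.071339 = 1.86682.
ρ_SOR = ω* − 1 = 1.86682 − 1 = 0.86682.

ω* = 1.86682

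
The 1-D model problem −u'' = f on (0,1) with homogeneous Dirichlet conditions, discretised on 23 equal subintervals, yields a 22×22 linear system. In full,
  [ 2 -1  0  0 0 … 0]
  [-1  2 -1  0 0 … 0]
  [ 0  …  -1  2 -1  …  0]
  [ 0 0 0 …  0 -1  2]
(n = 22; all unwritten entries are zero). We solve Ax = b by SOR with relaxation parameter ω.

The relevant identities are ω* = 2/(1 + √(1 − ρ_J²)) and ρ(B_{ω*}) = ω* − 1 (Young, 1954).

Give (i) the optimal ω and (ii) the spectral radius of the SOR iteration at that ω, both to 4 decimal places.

ω* = 1.7603, ρ_SOR = 0.7603

n=22: λ(B_J) = 1 − λ(A)/2 = cos(kπ/23); k=1 gives ρ_J = 0.9907.
1 − cos²(π/23) = sin²(π/23) ⇒ √(1−ρ_J²) = sin(π/23) = 0.13617.
So ω* = 2/1.13617 = 1.7603 (Young).
Hence ρ(B_{ω*}) = 1.7603 − 1 = 0.7603.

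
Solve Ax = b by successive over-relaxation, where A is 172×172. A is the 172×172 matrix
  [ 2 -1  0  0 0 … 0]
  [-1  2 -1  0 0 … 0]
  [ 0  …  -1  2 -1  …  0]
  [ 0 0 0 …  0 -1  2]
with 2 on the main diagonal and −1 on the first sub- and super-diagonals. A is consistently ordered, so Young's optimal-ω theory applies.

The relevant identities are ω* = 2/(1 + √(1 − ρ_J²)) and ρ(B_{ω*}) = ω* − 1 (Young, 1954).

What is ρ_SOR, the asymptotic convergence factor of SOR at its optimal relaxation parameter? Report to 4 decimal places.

ρ_SOR = 0.9643

ρ_J = max_k |cos(kπ/173)| = cos(π/173) = 0.9998
√(1 − cos²(π/173)) = sin(π/173) ≈ 0.01816.
ω* = 2/(1 + 0.01816) = 2/1.01816 = 1.9643.
At ω = 1.9643 every |λ(B_ω)| = ω−1, so ρ_SOR = 0.9643.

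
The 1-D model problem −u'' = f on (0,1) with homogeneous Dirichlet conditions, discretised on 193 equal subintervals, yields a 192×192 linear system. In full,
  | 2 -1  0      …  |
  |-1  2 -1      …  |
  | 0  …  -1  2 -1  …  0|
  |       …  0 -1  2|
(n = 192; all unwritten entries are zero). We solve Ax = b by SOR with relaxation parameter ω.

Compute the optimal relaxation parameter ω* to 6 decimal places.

ω* = 1.967967

ρ_J = max_k |cos(kπ/193)| = cos(π/193) = 0.999868
√(1−ρ_J²) simplifies to sin(π/193) = 0.0162770.
So ω* = 2/1.0162770 = 1.967967 (Young).
At ω = 1.967967 every |λ(B_ω)| = ω−1, so ρ_SOR = 0.967967.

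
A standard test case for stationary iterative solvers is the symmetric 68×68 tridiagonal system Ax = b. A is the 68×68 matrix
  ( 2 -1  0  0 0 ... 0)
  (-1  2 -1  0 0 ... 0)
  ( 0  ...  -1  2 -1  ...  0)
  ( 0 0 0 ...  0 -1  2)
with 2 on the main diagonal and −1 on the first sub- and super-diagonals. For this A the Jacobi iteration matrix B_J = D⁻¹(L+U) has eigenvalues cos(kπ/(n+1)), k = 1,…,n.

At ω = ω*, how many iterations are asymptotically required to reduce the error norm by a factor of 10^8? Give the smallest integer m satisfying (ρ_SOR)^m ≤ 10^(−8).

ρ_J = max_k |cos(kπ/69)| = cos(π/69) = 0.9989637
1 − cos²(π/69) = sin²(π/69) ⇒ √(1−ρ_J²) = sin(π/69) = 0.0455146.
ω* = 2 / (1 + 0.0455146) = 2 / 1.0455146 ≈ 1.9129336.
ρ(B_{ω*}) = ω*−1 = 0.9129336
(0.9129336)^m ≤ 10^{−8}  ⇒  m·ln(0.9129336) ≤ −8·ln10  ⇒  m ≥ 202.221  ⇒  m = 203

m = 203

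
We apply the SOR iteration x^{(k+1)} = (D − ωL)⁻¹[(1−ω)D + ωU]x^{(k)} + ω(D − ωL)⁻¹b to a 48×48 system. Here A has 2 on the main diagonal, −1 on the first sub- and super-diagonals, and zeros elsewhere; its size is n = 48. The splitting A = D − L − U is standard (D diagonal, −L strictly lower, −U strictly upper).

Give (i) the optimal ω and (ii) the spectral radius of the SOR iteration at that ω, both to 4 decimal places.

n=48: λ(B_J) = 1 − λ(A)/2 = cos(kπ/49); k=1 gives ρ_J = 0.9979.
√(1 − cos²(π/49)) = sin(π/49) ≈ 0.06407.
ω* = 2/(1+0.06407) = 1.8796
[ρ_SOR] ω* − 1 = 0.8796.

ω* = 1.8796, ρ_SOR = 0.8796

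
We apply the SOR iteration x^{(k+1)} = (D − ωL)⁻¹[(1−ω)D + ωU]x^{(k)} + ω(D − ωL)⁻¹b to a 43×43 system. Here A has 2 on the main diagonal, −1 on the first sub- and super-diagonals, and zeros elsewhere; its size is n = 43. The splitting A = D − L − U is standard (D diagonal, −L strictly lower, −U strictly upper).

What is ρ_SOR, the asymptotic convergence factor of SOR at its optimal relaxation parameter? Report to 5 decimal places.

[ρ_J] n=43: ρ(B_J) = cos(π/(n+1)) = cos(π/44) = 0.99745.
1 − cos²(π/44) = sin²(π/44) ⇒ √(1−ρ_J²) = sin(π/44) = 0.071339.
ω* = 2/(1+0.071339) = 1.86682
[ρ_SOR] ω* − 1 = 0.86682.

ρ_SOR = 0.86682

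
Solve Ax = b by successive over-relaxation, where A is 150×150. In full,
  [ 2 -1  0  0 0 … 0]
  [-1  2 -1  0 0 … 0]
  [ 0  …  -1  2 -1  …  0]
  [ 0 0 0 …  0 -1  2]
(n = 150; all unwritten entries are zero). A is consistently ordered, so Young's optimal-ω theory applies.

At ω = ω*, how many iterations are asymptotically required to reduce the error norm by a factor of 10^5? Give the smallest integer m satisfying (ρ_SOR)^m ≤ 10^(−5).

spectrum of D⁻¹(L+U) = {cos(kπ/151) : 1≤k≤150}; ρ_J = cos(π/151) = 0.9997836.
1 − cos²(π/151) = sin²(π/151) ⇒ √(1−ρ_J²) = sin(π/151) = 0.0208037.
[ω*] 2 ÷ (1 + 0.0208037) = 2 ÷ 1.0208037 = 1.9592405.
ρ(B_{ω*}) = ω*−1 = 0.9592405
For 5 digits: m = 5·ln10 / (−ln 0.9592405) = 11.5129/0.0416135 = 276.663; round up → m = 277.

m = 277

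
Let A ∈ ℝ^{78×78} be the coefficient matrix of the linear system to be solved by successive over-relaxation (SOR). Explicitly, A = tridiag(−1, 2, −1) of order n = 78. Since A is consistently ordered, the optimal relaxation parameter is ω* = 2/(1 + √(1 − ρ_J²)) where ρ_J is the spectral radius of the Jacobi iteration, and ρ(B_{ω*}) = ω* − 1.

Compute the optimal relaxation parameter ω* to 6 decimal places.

ω* = 1.923527

½·tridiag(1,0,1) at n=78: λ_k = cos(kπ/79); max |λ| at k=1 ⇒ ρ_J = cos(π/79) ≈ 0.999209.
√(1−ρ_J²) simplifies to sin(π/79) = 0.0397565.
[ω*] 2 ÷ (1 + 0.0397565) = 2 ÷ 1.0397565 = 1.923527.
[ρ_SOR] ω* − 1 = 0.923527.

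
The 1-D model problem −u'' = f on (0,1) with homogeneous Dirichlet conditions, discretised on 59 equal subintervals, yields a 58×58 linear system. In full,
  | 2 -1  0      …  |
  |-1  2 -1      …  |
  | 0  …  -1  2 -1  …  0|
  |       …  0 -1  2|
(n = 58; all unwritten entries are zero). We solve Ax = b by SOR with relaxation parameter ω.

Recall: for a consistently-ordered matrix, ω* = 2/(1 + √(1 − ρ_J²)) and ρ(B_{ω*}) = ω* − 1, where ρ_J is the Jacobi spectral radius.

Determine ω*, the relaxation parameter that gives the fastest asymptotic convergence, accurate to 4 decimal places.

ω* = 1.8989

B_J for the 58×58 system has eigenvalues cos(kπ/59); ρ_J = cos(π/59) = 0.9986.
√(1−ρ_J²) simplifies to sin(π/59) = 0.05322.
ω* = 2/(1 + 0.05322) = 2/1.05322 = 1.8989.
ρ_SOR = ω* − 1 = 1.8989 − 1 = 0.8989.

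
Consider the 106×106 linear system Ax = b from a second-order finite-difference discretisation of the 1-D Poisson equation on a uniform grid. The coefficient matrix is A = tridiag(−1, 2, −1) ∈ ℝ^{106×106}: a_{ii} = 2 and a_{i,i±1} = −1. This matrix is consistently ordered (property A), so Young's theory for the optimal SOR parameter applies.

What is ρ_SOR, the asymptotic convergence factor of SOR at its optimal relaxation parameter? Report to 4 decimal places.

ρ_SOR = 0.9430

B_J for the 106×106 system has eigenvalues cos(kπ/107); ρ_J = cos(π/107) = 0.9996.
1 − cos²(π/107) = sin²(π/107) ⇒ √(1−ρ_J²) = sin(π/107) = 0.02936.
[ω*] 2 ÷ (1 + 0.02936) = 2 ÷ 1.02936 = 1.9430.
and ρ(B_{ω*}) = 1.9430 − 1 = 0.9430.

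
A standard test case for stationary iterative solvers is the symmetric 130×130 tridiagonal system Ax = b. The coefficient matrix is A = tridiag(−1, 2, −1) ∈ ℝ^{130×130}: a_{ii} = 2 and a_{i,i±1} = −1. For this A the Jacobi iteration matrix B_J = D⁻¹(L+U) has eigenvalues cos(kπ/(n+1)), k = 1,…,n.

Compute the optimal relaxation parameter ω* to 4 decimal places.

ω* = 1.9532

spectrum of D⁻¹(L+U) = {cos(kπ/131) : 1≤k≤130}; ρ_J = cos(π/131) = 0.9997.
√(1−ρ_J²) = |sin(π/131)| = 0.02398
[ω*] 2 ÷ (1 + 0.02398) = 2 ÷ 1.02398 = 1.9532.
ρ_SOR = ω* − 1 = 1.9532 − 1 = 0.9532.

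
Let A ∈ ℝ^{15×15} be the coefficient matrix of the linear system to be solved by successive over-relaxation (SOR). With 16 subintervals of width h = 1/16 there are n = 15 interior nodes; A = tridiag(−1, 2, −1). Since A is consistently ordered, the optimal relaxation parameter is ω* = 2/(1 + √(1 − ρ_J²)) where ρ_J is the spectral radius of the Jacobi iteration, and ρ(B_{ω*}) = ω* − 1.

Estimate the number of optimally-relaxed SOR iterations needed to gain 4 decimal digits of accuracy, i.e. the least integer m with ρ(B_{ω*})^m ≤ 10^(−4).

m = 24

½·tridiag(1,0,1) at n=15: λ_k = cos(kπ/16); max |λ| at k=1 ⇒ ρ_J = cos(π/16) ≈ 0.9807853.
1 − cos²(π/16) = sin²(π/16) ⇒ √(1−ρ_J²) = sin(π/16) = 0.1950903.
ω* = 2 / (1 + 0.1950903) = 2 / 1.1950903 ≈ 1.6735137.
[ρ_SOR] ω* − 1 = 0.6735137.
Need (0.6735137)^m ≤ 10^(−4): m ≥ 4·ln10/|ln 0.6735137| = 9.21034/0.395247 = 23.303 ⇒ m = 24.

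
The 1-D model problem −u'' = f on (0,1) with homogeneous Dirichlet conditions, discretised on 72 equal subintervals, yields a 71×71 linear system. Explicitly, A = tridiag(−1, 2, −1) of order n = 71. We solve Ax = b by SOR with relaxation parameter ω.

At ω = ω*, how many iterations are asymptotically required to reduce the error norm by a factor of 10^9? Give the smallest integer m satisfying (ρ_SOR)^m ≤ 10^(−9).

m = 238

ρ_J = max_k |cos(kπ/72)| = cos(π/72) = 0.9990482
√(1 − cos²(π/72)) = sin(π/72) ≈ 0.0436194.
ω* = 2 / (1 + 0.0436194) = 2 / 1.0436194 ≈ 1.9164075.
Hence ρ(B_{ω*}) = 1.9164075 − 1 = 0.9164075.
Need (0.9164075)^m ≤ 10^(−9): m ≥ 9·ln10/|ln 0.9164075| = 20.7233/0.0872941 = 237.396 ⇒ m = 238.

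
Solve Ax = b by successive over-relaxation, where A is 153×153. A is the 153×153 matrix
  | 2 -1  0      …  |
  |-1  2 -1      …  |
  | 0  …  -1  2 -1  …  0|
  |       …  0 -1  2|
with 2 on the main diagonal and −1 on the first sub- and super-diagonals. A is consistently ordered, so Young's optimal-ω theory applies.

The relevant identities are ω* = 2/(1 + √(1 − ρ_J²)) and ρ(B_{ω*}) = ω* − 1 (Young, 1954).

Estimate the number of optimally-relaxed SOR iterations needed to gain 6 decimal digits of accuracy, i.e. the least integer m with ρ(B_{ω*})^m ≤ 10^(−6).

m = 339

½·tridiag(1,0,1) at n=153: λ_k = cos(kπ/154); max |λ| at k=1 ⇒ ρ_J = cos(π/154) ≈ 0.9997919.
√(1−ρ_J²) = |sin(π/154)| = 0.0203985
ω* = 2 / (1 + 0.0203985) = 2 / 1.0203985 ≈ 1.9600186.
ρ_SOR = ω* − 1 ≈ 0.9600186.
6·ln10 = 13.8155; −ln(0.9600186) = 0.0408026; m = ⌈13.8155/0.0408026⌉ = ⌈338.594⌉ = 339.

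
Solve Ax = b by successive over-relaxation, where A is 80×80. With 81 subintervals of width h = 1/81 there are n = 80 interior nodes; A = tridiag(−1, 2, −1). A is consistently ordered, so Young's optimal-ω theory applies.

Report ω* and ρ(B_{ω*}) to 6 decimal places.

ω* = 1.925344, ρ_SOR = 0.925344

[ρ_J] n=80: ρ(B_J) = cos(π/(n+1)) = cos(π/81) = 0.999248.
√(1 − cos²(π/81)) = sin(π/81) ≈ 0.0387754.
[ω*] 2 ÷ (1 + 0.0387754) = 2 ÷ 1.0387754 = 1.925344.
ρ_SOR = ω* − 1 ≈ 0.925344.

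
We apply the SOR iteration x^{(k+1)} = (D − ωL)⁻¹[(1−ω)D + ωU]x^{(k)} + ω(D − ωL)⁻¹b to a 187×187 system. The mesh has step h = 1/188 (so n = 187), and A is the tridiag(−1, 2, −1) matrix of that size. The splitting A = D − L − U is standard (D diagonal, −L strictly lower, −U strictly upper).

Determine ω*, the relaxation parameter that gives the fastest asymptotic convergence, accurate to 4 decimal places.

spectrum of D⁻¹(L+U) = {cos(kπ/188) : 1≤k≤187}; ρ_J = cos(π/188) = 0.9999.
√(1−ρ_J²) simplifies to sin(π/188) = 0.01671.
[ω*] 2 ÷ (1 + 0.01671) = 2 ÷ 1.01671 = 1.9671.
[ρ_SOR] ω* − 1 = 0.9671.

ω* = 1.9671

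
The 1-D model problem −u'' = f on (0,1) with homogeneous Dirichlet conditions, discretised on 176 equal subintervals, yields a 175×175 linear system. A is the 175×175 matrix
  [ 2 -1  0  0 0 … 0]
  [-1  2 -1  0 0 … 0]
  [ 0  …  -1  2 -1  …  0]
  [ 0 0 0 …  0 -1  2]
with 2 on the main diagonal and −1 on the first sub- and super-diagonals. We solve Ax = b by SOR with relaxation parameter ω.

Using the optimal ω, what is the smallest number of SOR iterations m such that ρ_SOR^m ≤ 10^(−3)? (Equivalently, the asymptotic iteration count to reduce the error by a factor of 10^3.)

½·tridiag(1,0,1) at n=175: λ_k = cos(kπ/176); max |λ| at k=1 ⇒ ρ_J = cos(π/176) ≈ 0.9998407.
√(1−ρ_J²) simplifies to sin(π/176) = 0.0178490.
So ω* = 2/1.0178490 = 1.9649280 (Young).
ρ_SOR = ω* − 1 ≈ 0.9649280.
(0.9649280)^m ≤ 10^{−3}  ⇒  m·ln(0.9649280) ≤ −3·ln10  ⇒  m ≥ 193.485  ⇒  m = 194

m = 194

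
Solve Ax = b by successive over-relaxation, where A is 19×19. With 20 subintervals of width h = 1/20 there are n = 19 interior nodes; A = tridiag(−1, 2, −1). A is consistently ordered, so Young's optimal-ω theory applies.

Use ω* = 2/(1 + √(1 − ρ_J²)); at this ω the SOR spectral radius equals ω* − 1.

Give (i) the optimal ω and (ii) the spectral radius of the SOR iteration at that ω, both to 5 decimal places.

[ρ_J] n=19: ρ(B_J) = cos(π/(n+1)) = cos(π/20) = 0.98769.
√(1−ρ_J²) = |sin(π/20)| = 0.156434
ω* = 2 / (1 + 0.156434) = 2 / 1.156434 ≈ 1.72945.
and ρ(B_{ω*}) = 1.72945 − 1 = 0.72945.

ω* = 1.72945, ρ_SOR = 0.72945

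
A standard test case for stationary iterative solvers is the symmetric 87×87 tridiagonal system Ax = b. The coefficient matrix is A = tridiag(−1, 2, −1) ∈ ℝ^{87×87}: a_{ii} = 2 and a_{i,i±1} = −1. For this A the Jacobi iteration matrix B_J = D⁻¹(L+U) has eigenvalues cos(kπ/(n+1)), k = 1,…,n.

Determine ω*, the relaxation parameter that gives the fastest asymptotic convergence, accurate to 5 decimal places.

n=87: λ(B_J) = 1 − λ(A)/2 = cos(kπ/88); k=1 gives ρ_J = 0.99936.
√(1−ρ_J²) = |sin(π/88)| = 0.035692
Young: ω* = 2/(1+√(1−ρ_J²)) = 2/(1+0.035692) = 2/1.035692 = 1.93108.
[ρ_SOR] ω* − 1 = 0.93108.

ω* = 1.93108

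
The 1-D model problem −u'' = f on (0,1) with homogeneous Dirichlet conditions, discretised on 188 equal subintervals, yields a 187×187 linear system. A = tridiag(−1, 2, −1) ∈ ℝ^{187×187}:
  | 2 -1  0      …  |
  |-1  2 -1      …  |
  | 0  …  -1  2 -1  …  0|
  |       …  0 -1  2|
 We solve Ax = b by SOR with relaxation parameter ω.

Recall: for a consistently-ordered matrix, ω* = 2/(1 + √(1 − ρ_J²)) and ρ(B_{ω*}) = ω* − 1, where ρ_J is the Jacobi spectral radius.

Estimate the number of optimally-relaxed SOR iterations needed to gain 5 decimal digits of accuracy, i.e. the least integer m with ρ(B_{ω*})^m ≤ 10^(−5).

spectrum of D⁻¹(L+U) = {cos(kπ/188) : 1≤k≤187}; ρ_J = cos(π/188) = 0.9998604.
1 − cos²(π/188) = sin²(π/188) ⇒ √(1−ρ_J²) = sin(π/188) = 0.0167098.
ω* = 2 / (1 + 0.0167098) = 2 / 1.0167098 ≈ 1.9671297.
ρ_SOR = ω* − 1 = 1.9671297 − 1 = 0.9671297.
m ≥ 5·ln10 / (−ln 0.9671297) = 344.463; smallest integer m = 345.

m = 345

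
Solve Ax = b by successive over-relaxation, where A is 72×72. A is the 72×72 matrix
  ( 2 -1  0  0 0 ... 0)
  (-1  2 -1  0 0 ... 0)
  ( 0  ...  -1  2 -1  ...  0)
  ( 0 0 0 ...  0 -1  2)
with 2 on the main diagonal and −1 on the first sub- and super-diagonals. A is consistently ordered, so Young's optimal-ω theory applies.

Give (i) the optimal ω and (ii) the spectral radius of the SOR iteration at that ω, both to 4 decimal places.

With n=72, ρ(Jacobi) = cos(π/73) = 0.9991.
1 − cos²(π/73) = sin²(π/73) ⇒ √(1−ρ_J²) = sin(π/73) = 0.04302.
So ω* = 2/1.04302 = 1.9175 (Young).
ρ_SOR = ω* − 1 ≈ 0.9175.

ω* = 1.9175, ρ_SOR = 0.9175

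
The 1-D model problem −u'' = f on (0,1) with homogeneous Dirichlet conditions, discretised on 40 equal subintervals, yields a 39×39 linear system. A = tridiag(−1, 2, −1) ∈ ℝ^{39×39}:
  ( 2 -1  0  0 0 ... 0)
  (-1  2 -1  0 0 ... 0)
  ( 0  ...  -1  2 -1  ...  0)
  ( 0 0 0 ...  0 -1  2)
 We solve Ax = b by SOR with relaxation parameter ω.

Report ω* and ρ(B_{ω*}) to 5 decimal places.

½·tridiag(1,0,1) at n=39: λ_k = cos(kπ/40); max |λ| at k=1 ⇒ ρ_J = cos(π/40) ≈ 0.99692.
√(1 − cos²(π/40)) = sin(π/40) ≈ 0.078459.
Then 2/(1+√(1−ρ_J²)) = 2/(1+0.078459); ω* = 2/1.078459 = 1.85450.
and ρ(B_{ω*}) = 1.85450 − 1 = 0.85450.

ω* = 1.85450, ρ_SOR = 0.85450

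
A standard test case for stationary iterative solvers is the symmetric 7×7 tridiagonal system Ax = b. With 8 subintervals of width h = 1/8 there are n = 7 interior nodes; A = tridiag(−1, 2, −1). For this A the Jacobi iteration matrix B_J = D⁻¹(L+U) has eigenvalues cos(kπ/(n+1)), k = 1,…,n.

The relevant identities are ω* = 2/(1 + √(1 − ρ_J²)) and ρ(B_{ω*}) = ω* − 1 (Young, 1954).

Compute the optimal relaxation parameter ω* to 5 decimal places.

ω* = 1.44646

ρ_J = max_k |cos(kπ/8)| = cos(π/8) = 0.92388
√(1−ρ_J²) simplifies to sin(π/8) = 0.382683.
So ω* = 2/1.382683 = 1.44646 (Young).
[ρ_SOR] ω* − 1 = 0.44646.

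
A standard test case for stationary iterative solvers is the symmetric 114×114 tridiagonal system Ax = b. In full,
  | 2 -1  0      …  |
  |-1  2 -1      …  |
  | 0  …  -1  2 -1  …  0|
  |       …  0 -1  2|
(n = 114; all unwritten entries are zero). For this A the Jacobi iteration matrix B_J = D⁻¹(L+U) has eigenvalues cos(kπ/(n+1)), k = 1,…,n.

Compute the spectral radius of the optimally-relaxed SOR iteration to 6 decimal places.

[ρ_J] n=114: ρ(B_J) = cos(π/(n+1)) = cos(π/115) = 0.999627.
√(1 − cos²(π/115)) = sin(π/115) ≈ 0.0273148.
So ω* = 2/1.0273148 = 1.946823 (Young).
[ρ_SOR] ω* − 1 = 0.946823.

ρ_SOR = 0.946823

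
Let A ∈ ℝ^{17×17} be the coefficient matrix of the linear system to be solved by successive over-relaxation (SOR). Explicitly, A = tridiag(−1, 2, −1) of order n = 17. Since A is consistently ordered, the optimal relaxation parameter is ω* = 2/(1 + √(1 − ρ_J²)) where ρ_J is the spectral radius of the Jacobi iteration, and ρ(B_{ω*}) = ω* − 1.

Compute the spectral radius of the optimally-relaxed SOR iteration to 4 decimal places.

ρ_SOR = 0.7041

½·tridiag(1,0,1) at n=17: λ_k = cos(kπ/18); max |λ| at k=1 ⇒ ρ_J = cos(π/18) ≈ 0.9848.
1 − cos²(π/18) = sin²(π/18) ⇒ √(1−ρ_J²) = sin(π/18) = 0.17365.
[ω*] 2 ÷ (1 + 0.17365) = 2 ÷ 1.17365 = 1.7041.
and ρ(B_{ω*}) = 1.7041 − 1 = 0.7041.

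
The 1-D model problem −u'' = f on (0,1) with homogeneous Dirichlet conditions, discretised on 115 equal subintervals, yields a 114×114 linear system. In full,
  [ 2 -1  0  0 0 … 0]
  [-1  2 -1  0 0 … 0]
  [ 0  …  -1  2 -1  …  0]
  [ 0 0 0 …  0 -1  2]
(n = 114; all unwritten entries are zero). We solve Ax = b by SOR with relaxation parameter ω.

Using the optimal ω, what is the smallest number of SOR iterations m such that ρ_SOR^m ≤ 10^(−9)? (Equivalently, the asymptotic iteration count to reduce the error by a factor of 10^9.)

m = 380

ρ_J = max_k |cos(kπ/115)| = cos(π/115) = 0.9996269
√(1 − cos²(π/115)) = sin(π/115) ≈ 0.0273148.
ω* = 2 / (1 + 0.0273148) = 2 / 1.0273148 ≈ 1.9468229.
ρ_SOR = ω* − 1 ≈ 0.9468229.
ρ_SOR^m ≤ 10^(−9) ⇔ m ≥ 9·ln10/(−ln 0.9468229) = 20.7233/0.0546432 = 379.248; m = ⌈379.248⌉ = 380.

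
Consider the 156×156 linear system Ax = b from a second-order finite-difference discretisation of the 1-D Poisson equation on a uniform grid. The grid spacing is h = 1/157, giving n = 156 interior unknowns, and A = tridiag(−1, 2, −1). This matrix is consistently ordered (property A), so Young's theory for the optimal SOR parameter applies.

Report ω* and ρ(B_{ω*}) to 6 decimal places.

ω* = 1.960767, ρ_SOR = 0.960767

½·tridiag(1,0,1) at n=156: λ_k = cos(kπ/157); max |λ| at k=1 ⇒ ρ_J = cos(π/157) ≈ 0.999800.
root = sin(π/157) = 0.0200088  (since 1−cos² = sin²).
So ω* = 2/1.0200088 = 1.960767 (Young).
[ρ_SOR] ω* − 1 = 0.960767.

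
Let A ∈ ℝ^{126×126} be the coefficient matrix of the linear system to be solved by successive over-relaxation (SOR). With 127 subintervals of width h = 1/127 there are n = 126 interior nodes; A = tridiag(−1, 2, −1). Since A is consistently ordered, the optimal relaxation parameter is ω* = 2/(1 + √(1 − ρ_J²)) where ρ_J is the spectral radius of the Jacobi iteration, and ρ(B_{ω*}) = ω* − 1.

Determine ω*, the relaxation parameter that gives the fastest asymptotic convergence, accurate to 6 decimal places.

[ρ_J] n=126: ρ(B_J) = cos(π/(n+1)) = cos(π/127) = 0.999694.
√(1−ρ_J²) simplifies to sin(π/127) = 0.0247344.
So ω* = 2/1.0247344 = 1.951725 (Young).
ρ(B_{ω*}) = ω*−1 = 0.951725

ω* = 1.951725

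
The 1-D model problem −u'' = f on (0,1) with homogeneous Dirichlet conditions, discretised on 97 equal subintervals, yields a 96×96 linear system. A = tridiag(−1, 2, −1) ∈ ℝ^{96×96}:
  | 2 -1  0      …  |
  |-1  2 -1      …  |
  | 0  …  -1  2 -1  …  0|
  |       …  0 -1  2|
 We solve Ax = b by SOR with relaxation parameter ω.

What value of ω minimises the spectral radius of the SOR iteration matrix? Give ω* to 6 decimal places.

ω* = 1.937268

spectrum of D⁻¹(L+U) = {cos(kπ/97) : 1≤k≤96}; ρ_J = cos(π/97) = 0.999476.
√(1 − cos²(π/97)) = sin(π/97) ≈ 0.0323819.
So ω* = 2/1.0323819 = 1.937268 (Young).
and ρ(B_{ω*}) = 1.937268 − 1 = 0.937268.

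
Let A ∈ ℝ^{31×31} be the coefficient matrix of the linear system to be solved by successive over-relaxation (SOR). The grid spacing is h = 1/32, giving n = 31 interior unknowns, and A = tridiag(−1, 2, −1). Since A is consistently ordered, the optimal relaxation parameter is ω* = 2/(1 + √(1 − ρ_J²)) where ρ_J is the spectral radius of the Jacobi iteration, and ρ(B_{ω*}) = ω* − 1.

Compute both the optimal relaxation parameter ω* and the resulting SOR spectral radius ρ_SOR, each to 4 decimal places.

n=31: λ(B_J) = 1 − λ(A)/2 = cos(kπ/32); k=1 gives ρ_J = 0.9952.
root = sin(π/32) = 0.09802  (since 1−cos² = sin²).
ω* = 2/(1 + 0.09802) = 2/1.09802 = 1.8215.
ρ(B_{ω*}) = ω*−1 = 0.8215

ω* = 1.8215, ρ_SOR = 0.8215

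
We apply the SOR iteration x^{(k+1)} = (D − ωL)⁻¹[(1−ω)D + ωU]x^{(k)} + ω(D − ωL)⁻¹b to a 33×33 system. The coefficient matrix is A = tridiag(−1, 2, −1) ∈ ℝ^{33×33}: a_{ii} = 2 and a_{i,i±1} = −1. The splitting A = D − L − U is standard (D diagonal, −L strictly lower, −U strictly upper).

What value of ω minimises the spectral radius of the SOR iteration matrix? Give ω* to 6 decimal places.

[ρ_J] n=33: ρ(B_J) = cos(π/(n+1)) = cos(π/34) = 0.995734.
√(1−ρ_J²) = |sin(π/34)| = 0.0922684
[ω*] 2 ÷ (1 + 0.0922684) = 2 ÷ 1.0922684 = 1.831052.
and ρ(B_{ω*}) = 1.831052 − 1 = 0.831052.

ω* = 1.831052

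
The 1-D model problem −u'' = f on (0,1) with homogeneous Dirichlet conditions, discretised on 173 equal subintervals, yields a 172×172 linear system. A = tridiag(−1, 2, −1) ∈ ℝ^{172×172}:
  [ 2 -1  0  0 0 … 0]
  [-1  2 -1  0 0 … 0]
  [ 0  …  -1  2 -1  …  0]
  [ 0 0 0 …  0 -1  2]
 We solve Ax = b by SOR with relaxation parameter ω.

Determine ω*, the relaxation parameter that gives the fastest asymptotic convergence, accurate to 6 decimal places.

B_J for the 172×172 system has eigenvalues cos(kπ/173); ρ_J = cos(π/173) = 0.999835.
√(1−ρ_J²) = |sin(π/173)| = 0.0181585
[ω*] 2 ÷ (1 + 0.0181585) = 2 ÷ 1.0181585 = 1.964331.
Hence ρ(B_{ω*}) = 1.964331 − 1 = 0.964331.

ω* = 1.964331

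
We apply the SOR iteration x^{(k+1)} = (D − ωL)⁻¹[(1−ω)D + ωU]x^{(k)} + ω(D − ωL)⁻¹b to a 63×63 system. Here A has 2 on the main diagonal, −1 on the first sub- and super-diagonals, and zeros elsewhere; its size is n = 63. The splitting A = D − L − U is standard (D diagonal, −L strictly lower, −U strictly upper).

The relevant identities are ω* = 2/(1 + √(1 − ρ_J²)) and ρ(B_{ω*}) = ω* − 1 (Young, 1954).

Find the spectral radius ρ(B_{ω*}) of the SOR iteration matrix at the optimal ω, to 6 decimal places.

ρ_SOR = 0.906455

spectrum of D⁻¹(L+U) = {cos(kπ/64) : 1≤k≤63}; ρ_J = cos(π/64) = 0.998795.
1 − cos²(π/64) = sin²(π/64) ⇒ √(1−ρ_J²) = sin(π/64) = 0.0490677.
ω* = 2 / (1 + 0.0490677) = 2 / 1.0490677 ≈ 1.906455.
ρ_SOR = ω* − 1 ≈ 0.906455.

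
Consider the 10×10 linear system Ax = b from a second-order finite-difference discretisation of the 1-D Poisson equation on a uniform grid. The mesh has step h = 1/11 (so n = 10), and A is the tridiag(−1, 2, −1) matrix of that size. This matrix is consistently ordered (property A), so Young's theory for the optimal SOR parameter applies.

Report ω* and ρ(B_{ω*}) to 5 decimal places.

n=10: λ(B_J) = 1 − λ(A)/2 = cos(kπ/11); k=1 gives ρ_J = 0.95949.
√(1−ρ_J²) simplifies to sin(π/11) = 0.281733.
[ω*] 2 ÷ (1 + 0.281733) = 2 ÷ 1.281733 = 1.56039.
ρ_SOR = ω* − 1 = 1.56039 − 1 = 0.56039.

ω* = 1.56039, ρ_SOR = 0.56039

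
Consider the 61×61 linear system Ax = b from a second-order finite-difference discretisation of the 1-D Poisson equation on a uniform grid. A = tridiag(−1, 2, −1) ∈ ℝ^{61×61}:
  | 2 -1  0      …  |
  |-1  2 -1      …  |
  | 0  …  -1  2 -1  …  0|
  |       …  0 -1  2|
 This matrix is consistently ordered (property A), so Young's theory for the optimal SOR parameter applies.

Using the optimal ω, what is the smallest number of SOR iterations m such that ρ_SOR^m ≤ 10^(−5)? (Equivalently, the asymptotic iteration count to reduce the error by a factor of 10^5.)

m = 114

spectrum of D⁻¹(L+U) = {cos(kπ/62) : 1≤k≤61}; ρ_J = cos(π/62) = 0.9987165.
√(1 − cos²(π/62)) = sin(π/62) ≈ 0.0506492.
Then 2/(1+√(1−ρ_J²)) = 2/(1+0.0506492); ω* = 2/1.0506492 = 1.9035849.
ρ_SOR = ω* − 1 = 1.9035849 − 1 = 0.9035849.
Need (0.9035849)^m ≤ 10^(−5): m ≥ 5·ln10/|ln 0.9035849| = 11.5129/0.101385 = 113.556 ⇒ m = 114.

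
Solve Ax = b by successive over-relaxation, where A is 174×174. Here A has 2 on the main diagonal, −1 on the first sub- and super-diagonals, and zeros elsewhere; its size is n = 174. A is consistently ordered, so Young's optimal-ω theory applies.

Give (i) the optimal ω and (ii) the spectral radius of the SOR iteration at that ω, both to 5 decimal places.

ω* = 1.96473, ρ_SOR = 0.96473

½·tridiag(1,0,1) at n=174: λ_k = cos(kπ/175); max |λ| at k=1 ⇒ ρ_J = cos(π/175) ≈ 0.99984.
√(1−ρ_J²) simplifies to sin(π/175) = 0.017951.
ω* = 2 / (1 + 0.017951) = 2 / 1.017951 ≈ 1.96473.
ρ(B_{ω*}) = ω*−1 = 0.96473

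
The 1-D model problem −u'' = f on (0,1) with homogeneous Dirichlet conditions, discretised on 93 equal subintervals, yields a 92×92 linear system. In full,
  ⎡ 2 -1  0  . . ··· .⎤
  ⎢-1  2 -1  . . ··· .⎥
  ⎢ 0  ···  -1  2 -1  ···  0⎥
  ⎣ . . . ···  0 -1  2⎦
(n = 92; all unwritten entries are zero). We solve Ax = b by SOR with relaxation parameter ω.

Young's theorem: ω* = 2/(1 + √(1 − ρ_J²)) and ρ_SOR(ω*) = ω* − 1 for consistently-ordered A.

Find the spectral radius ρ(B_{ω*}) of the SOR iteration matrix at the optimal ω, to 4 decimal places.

spectrum of D⁻¹(L+U) = {cos(kπ/93) : 1≤k≤92}; ρ_J = cos(π/93) = 0.9994.
1 − cos²(π/93) = sin²(π/93) ⇒ √(1−ρ_J²) = sin(π/93) = 0.03377.
So ω* = 2/1.03377 = 1.9347 (Young).
At ω = 1.9347 every |λ(B_ω)| = ω−1, so ρ_SOR = 0.9347.

ρ_SOR = 0.9347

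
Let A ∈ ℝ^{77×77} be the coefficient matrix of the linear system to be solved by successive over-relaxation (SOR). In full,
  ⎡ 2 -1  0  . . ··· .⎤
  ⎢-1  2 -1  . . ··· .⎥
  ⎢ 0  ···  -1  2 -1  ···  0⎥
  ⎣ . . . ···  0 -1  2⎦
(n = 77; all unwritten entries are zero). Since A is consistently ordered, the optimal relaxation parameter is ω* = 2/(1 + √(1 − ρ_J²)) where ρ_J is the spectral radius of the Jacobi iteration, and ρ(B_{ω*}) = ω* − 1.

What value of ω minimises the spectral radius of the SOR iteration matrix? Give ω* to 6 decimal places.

[ρ_J] n=77: ρ(B_J) = cos(π/(n+1)) = cos(π/78) = 0.999189.
√(1−ρ_J²) simplifies to sin(π/78) = 0.0402659.
ω* = 2/(1 + 0.0402659) = 2/1.0402659 = 1.922585.
At ω = 1.922585 every |λ(B_ω)| = ω−1, so ρ_SOR = 0.922585.

ω* = 1.922585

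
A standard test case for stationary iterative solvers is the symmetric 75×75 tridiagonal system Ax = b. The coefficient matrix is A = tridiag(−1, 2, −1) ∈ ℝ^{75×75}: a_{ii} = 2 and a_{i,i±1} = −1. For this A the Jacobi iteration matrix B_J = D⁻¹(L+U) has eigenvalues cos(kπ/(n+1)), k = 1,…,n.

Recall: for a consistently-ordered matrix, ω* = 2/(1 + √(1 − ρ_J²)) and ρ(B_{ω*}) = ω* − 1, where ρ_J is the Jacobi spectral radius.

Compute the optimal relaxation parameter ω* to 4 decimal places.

With n=75, ρ(Jacobi) = cos(π/76) = 0.9991.
√(1 − cos²(π/76)) = sin(π/76) ≈ 0.04132.
[ω*] 2 ÷ (1 + 0.04132) = 2 ÷ 1.04132 = 1.9206.
and ρ(B_{ω*}) = 1.9206 − 1 = 0.9206.

ω* = 1.9206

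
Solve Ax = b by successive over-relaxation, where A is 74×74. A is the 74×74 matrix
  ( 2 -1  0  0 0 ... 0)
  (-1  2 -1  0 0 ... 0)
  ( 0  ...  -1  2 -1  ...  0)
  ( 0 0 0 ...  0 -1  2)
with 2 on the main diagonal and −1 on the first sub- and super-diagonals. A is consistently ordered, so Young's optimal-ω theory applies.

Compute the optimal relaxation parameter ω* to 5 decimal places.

ω* = 1.91961

With n=74, ρ(Jacobi) = cos(π/75) = 0.99912.
√(1 − cos²(π/75)) = sin(π/75) ≈ 0.041876.
Then 2/(1+√(1−ρ_J²)) = 2/(1+0.041876); ω* = 2/1.041876 = 1.91961.
[ρ_SOR] ω* − 1 = 0.91961.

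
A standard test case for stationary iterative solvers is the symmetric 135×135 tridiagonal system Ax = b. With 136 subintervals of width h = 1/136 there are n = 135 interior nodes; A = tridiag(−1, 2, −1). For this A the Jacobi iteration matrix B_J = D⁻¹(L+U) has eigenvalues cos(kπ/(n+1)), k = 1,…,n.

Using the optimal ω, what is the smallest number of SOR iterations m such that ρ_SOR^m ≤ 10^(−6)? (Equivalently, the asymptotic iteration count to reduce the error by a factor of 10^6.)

n=135: λ(B_J) = 1 − λ(A)/2 = cos(kπ/136); k=1 gives ρ_J = 0.9997332.
1 − cos²(π/136) = sin²(π/136) ⇒ √(1−ρ_J²) = sin(π/136) = 0.0230979.
ω* = 2 / (1 + 0.0230979) = 2 / 1.0230979 ≈ 1.9548471.
[ρ_SOR] ω* − 1 = 0.9548471.
m ≥ 6·ln10 / (−ln 0.9548471) = 299.010; smallest integer m = 300.

m = 300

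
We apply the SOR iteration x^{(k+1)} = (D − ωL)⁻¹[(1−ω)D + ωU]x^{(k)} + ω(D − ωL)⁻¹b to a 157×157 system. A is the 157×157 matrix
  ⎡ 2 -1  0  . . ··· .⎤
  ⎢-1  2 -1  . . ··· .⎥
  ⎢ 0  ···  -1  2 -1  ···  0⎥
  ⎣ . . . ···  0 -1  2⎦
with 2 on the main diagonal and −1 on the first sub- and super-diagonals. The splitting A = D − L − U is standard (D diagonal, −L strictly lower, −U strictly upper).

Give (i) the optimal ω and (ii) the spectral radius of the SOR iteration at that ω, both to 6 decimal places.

ω* = 1.961011, ρ_SOR = 0.961011

B_J for the 157×157 system has eigenvalues cos(kπ/158); ρ_J = cos(π/158) = 0.999802.
root = sin(π/158) = 0.0198822  (since 1−cos² = sin²).
So ω* = 2/1.0198822 = 1.961011 (Young).
At ω = 1.961011 every |λ(B_ω)| = ω−1, so ρ_SOR = 0.961011.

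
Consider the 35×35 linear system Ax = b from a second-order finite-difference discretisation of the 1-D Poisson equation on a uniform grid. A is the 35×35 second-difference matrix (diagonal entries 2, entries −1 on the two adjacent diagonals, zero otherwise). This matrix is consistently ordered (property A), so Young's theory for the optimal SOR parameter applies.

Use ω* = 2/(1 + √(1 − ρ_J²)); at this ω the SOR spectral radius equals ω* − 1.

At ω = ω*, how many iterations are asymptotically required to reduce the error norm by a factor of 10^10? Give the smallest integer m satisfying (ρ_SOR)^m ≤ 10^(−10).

B_J for the 35×35 system has eigenvalues cos(kπ/36); ρ_J = cos(π/36) = 0.9961947.
√(1−ρ_J²) simplifies to sin(π/36) = 0.0871557.
So ω* = 2/1.0871557 = 1.8396629 (Young).
ρ_SOR = ω* − 1 ≈ 0.8396629.
10·ln10 = 23.0259; −ln(0.8396629) = 0.174755; m = ⌈23.0259/0.174755⌉ = ⌈131.761⌉ = 132.

m = 132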